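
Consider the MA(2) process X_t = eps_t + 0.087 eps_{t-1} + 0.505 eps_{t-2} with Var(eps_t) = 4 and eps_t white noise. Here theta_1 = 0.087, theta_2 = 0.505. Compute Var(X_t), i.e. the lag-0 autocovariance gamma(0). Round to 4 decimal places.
\gamma(0) = 5.0504

For an MA(q) process X_t = eps_t + sum_i theta_i eps_{t-i} with
Var(eps_t) = sigma^2, the variance is
  gamma(0) = sigma^2 * (1 + sum_i theta_i^2).
  sum_i theta_i^2 = (0.087)^2 + (0.505)^2 = 0.007569 + 0.255025 = 0.262594.
  gamma(0) = 4 * (1 + 0.262594) = 4 * 1.262594 = 5.050376, which rounds to 5.0504.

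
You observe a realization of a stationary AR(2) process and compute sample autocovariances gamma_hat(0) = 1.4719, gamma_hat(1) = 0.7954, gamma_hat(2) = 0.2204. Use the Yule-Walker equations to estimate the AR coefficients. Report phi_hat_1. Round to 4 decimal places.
\hat\phi_{1} = 0.6490

The Yule-Walker equations for an AR(p) process read, in matrix form,
  Gamma_p phi = r_p,   with   (Gamma_p)_{ij} = gamma(|i - j|),
                       (r_p)_i = gamma(i),   i,j = 1..p.
Substitute the sample gammas (Toeplitz matrix and right-hand side of size 2):
  Gamma_p = [[1.4719, 0.7954], [0.7954, 1.4719]]
  r_p     = [0.7954, 0.2204]
Written out:
  1.4719 phi_1 + 0.7954 phi_2 = 0.7954
  0.7954 phi_1 + 1.4719 phi_2 = 0.2204
Solve by Cramer's rule:
  det = gamma(0)^2 - gamma(1)^2 = (1.4719)^2 - (0.7954)^2 = 2.16648961 - 0.63266116 = 1.53382845
  phi_hat_1 = [gamma(1) gamma(0) - gamma(1) gamma(2)] / det = [(0.7954)(1.4719) - (0.7954)(0.2204)] / 1.53382845 = 0.9954431 / 1.53382845 = 0.649
  phi_hat_2 = [gamma(0) gamma(2) - gamma(1)^2] / det = [(1.4719)(0.2204) - (0.7954)^2] / 1.53382845 = -0.3082544 / 1.53382845 = -0.201
So phi_hat = [0.6490, -0.2010].
Therefore phi_hat_1 = 0.6490.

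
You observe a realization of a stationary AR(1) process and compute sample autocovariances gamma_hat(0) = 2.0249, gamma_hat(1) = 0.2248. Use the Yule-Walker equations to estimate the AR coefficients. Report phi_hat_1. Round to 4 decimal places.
\hat\phi_{1} = 0.1110

The Yule-Walker equations for an AR(p) process read, in matrix form,
  Gamma_p phi = r_p,   with   (Gamma_p)_{ij} = gamma(|i - j|),
                       (r_p)_i = gamma(i),   i,j = 1..p.
Substitute the sample gammas (Toeplitz matrix and right-hand side of size 1):
  Gamma_p = [[2.0249]]
  r_p     = [0.2248]
With p = 1 this is the single equation gamma(0) phi_1 = gamma(1):
  phi_hat_1 = gamma(1) / gamma(0) = 0.2248 / 2.0249 = 0.1110.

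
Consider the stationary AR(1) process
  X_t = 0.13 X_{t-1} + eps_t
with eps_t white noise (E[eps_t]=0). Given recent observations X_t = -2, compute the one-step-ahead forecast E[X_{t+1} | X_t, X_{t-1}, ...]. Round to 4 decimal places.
E[X_{t+1} \mid \mathcal F_t] = -0.2600

For an AR(p) model X_t = c + sum_i phi_i X_{t-i} + eps_t, the
one-step-ahead conditional mean is
  E[X_{t+1} | X_t, ...] = c + sum_i phi_i X_{t+1-i}.
Substitute known values:
  E[X_{t+1} | ...] = (0.13) * (-2)
                   = -0.2600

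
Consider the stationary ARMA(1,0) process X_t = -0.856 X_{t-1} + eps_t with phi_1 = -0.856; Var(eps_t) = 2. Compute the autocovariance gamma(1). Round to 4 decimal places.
\gamma(1) = -6.4057

Multiply the model equation by X_{t-k} and take expectations. With theta_0 = psi_0 = 1 and psi_j the MA(infinity) weights, this gives
  gamma(k) - sum_i phi_i gamma(k-i) = c_k,
  c_k = sigma^2 * sum_{j=k..q} theta_j psi_{j-k}   (c_k = 0 for k > q),
using gamma(-m) = gamma(m).
Pure AR (q = 0): c_0 = sigma^2 = 2, c_k = 0 for k >= 1.
Equations for k = 0 and k = 1 (AR order 1):
  gamma(0) = phi_1 gamma(1) + c_0
  gamma(1) = phi_1 gamma(0) + c_1
Substituting the second into the first: gamma(0) (1 - phi_1^2) = c_0 + phi_1 c_1, so
  gamma(0) = c_0 / (1 - phi_1^2) = 2 / (1 - (-0.856)^2) = 2 / 0.267264 = 7.483238.
  gamma(1) = phi_1 gamma(0) = (-0.856)(7.483238) = -6.405651.
Therefore gamma(1) = -6.4057 (to 4 decimal places).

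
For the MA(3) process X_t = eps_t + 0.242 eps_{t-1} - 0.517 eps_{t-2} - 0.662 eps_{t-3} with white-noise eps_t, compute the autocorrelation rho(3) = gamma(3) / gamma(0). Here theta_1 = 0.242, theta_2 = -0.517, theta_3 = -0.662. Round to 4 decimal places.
\rho(3) = -0.3753

For an MA(q) process with theta_0 = 1, the autocovariance is
  gamma(k) = sigma^2 * sum_{i=0..q-k} theta_i * theta_{i+k},
and rho(k) = gamma(k) / gamma(0). Sigma^2 cancels.
  numerator   = (1)*(-0.662) = -0.662.
  denominator = (1)^2 + (0.242)^2 + (-0.517)^2 + (-0.662)^2 = 1.764097.
  rho(3) = -0.662 / 1.764097 = -0.3753.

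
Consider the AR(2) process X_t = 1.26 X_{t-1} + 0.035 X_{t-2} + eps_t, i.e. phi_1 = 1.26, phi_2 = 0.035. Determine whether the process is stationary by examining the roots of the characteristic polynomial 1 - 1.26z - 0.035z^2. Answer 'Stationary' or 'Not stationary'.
\text{Not stationary}

The AR(p) characteristic polynomial is P(z) = 1 - 1.26z - 0.035z^2.
Stationarity requires all roots to lie outside the unit circle, i.e. |z| > 1 for every root.
Set 1 + (-1.26) z + (-0.035) z^2 = 0, i.e. a z^2 + b z + c = 0 with a = -0.035, b = -1.26, c = 1.
Discriminant D = b^2 - 4ac = (-1.26)^2 - 4*(-0.035)*1 = 1.5876 - (-0.14) = 1.7276.
D >= 0, so the roots are real: z = (-b +/- sqrt(D)) / (2a) = (1.26 +/- 1.314382) / (-0.07).
  z_1 = (1.26 + 1.314382) / (-0.07) = -36.7769,   |z_1| = 36.7769.
  z_2 = (1.26 - 1.314382) / (-0.07) = 0.7769,   |z_2| = 0.7769.
Moduli of all roots: 36.7769, 0.7769.
All moduli strictly greater than 1? No.
Verdict: Not stationary.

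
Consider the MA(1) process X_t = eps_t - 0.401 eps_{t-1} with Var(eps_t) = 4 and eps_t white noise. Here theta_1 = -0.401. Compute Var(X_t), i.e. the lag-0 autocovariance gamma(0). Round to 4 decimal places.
\gamma(0) = 4.6432

For an MA(q) process X_t = eps_t + sum_i theta_i eps_{t-i} with
Var(eps_t) = sigma^2, the variance is
  gamma(0) = sigma^2 * (1 + sum_i theta_i^2).
  sum_i theta_i^2 = (-0.401)^2 = 0.160801.
  gamma(0) = 4 * (1 + 0.160801) = 4 * 1.160801 = 4.643204, which rounds to 4.6432.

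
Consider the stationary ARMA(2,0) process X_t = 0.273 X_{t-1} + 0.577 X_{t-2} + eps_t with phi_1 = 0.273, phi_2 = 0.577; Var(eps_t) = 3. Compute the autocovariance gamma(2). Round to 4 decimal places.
\gamma(2) = 5.8054

Multiply the model equation by X_{t-k} and take expectations. With theta_0 = psi_0 = 1 and psi_j the MA(infinity) weights, this gives
  gamma(k) - sum_i phi_i gamma(k-i) = c_k,
  c_k = sigma^2 * sum_{j=k..q} theta_j psi_{j-k}   (c_k = 0 for k > q),
using gamma(-m) = gamma(m).
Pure AR (q = 0): c_0 = sigma^2 = 3, c_k = 0 for k >= 1.
Equations for k = 0, 1, 2 (AR order 2, c_2 = 0):
  (E0) gamma(0) = phi_1 gamma(1) + phi_2 gamma(2) + c_0
  (E1) gamma(1) = phi_1 gamma(0) + phi_2 gamma(1) + c_1
  (E2) gamma(2) = phi_1 gamma(1) + phi_2 gamma(0)
From (E1): gamma(1) = A gamma(0) + B with
  A = phi_1 / (1 - phi_2) = 0.273 / 0.423 = 0.64539,   B = c_1 / (1 - phi_2) = 0 / 0.423 = 0.
Insert (E2) into (E0): gamma(0) (1 - phi_2^2) = phi_1 (1 + phi_2) gamma(1) + c_0.
  phi_1 (1 + phi_2) = (0.273)(1.577) = 0.430521,   1 - phi_2^2 = 0.667071.
Replace gamma(1) by A gamma(0) + B and collect gamma(0):
  gamma(0) [0.667071 - (0.430521)(0.64539)] = c_0 = 3
  gamma(0) * 0.389217 = 3
  gamma(0) = 3 / 0.389217 = 7.707782.
  gamma(1) = A gamma(0) = (0.64539)(7.707782) = 4.974526.
  gamma(2) = phi_1 gamma(1) + phi_2 gamma(0) = (0.273)(4.974526) + (0.577)(7.707782) = 5.805436.
Therefore gamma(2) = 5.8054 (to 4 decimal places).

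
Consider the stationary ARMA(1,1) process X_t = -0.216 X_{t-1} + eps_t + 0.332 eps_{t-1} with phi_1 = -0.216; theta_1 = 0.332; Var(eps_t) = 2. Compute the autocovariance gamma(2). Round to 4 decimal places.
\gamma(2) = -0.0488

Multiply the model equation by X_{t-k} and take expectations. With theta_0 = psi_0 = 1 and psi_j the MA(infinity) weights, this gives
  gamma(k) - sum_i phi_i gamma(k-i) = c_k,
  c_k = sigma^2 * sum_{j=k..q} theta_j psi_{j-k}   (c_k = 0 for k > q),
using gamma(-m) = gamma(m).
psi-weights needed (psi_j = theta_j + sum_i phi_i psi_{j-i}):
  psi_1 = theta_1 + phi_1 = 0.332 + (-0.216) = 0.116
Right-hand sides:
  c_0 = sigma^2 (1 + theta_1 psi_1) = 2 * (1 + (0.332)(0.116)) = 2 * 1.038512 = 2.077024
  c_1 = sigma^2 theta_1 = 2 * (0.332) = 0.664
  c_2 = 0
Equations for k = 0 and k = 1 (AR order 1):
  gamma(0) = phi_1 gamma(1) + c_0
  gamma(1) = phi_1 gamma(0) + c_1
Substituting the second into the first: gamma(0) (1 - phi_1^2) = c_0 + phi_1 c_1, so
  gamma(0) = (c_0 + phi_1 c_1) / (1 - phi_1^2) = (2.077024 + (-0.216)(0.664)) / (1 - (-0.216)^2) = 1.9336 / 0.953344 = 2.028229.
  gamma(1) = phi_1 gamma(0) + c_1 = (-0.216)(2.028229) + (0.664) = 0.225903.
For k = 2 (> q): gamma(2) = phi_1 gamma(1) = (-0.216)(0.225903) = -0.048795.
Therefore gamma(2) = -0.0488 (to 4 decimal places).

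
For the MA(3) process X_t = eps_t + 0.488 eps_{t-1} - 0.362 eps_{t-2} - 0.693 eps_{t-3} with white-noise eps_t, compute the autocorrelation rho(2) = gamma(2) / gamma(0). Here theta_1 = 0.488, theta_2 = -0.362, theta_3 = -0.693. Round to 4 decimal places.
\rho(2) = -0.3786

For an MA(q) process with theta_0 = 1, the autocovariance is
  gamma(k) = sigma^2 * sum_{i=0..q-k} theta_i * theta_{i+k},
and rho(k) = gamma(k) / gamma(0). Sigma^2 cancels.
  numerator   = (1)*(-0.362) + (0.488)*(-0.693) = -0.700184.
  denominator = (1)^2 + (0.488)^2 + (-0.362)^2 + (-0.693)^2 = 1.849437.
  rho(2) = -0.700184 / 1.849437 = -0.3786.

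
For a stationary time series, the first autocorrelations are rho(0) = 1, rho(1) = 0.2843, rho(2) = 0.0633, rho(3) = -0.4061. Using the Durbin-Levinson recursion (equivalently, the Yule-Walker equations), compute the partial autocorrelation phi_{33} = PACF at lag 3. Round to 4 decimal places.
\phi_{33} = -0.4560

The PACF at lag k is phi_{kk}, the last component of the solution
to the Yule-Walker system G_k phi = r_k where
  (G_k)_{ij} = rho(|i - j|), (r_k)_i = rho(i), i,j = 1..k.
Equivalently, Durbin-Levinson gives phi_{kk} iteratively:
  phi_{11} = rho(1)
  phi_{kk} = [rho(k) - sum_{j=1..k-1} phi_{k-1,j} rho(k-j)]
            / [1 - sum_{j=1..k-1} phi_{k-1,j} rho(j)],
  phi_{k,j} = phi_{k-1,j} - phi_{kk} phi_{k-1,k-j},  j = 1..k-1.
Step k = 1:
  phi_11 = rho(1) = 0.2843.
Step k = 2:
  phi_22 = [rho(2) - phi_11 rho(1)] / [1 - phi_11 rho(1)] = [0.0633 - (0.2843)(0.2843)] / [1 - (0.2843)(0.2843)]
         = -0.01752649 / 0.91917351 = -0.019068.
  Update: phi_21 = phi_11 - phi_22 phi_11 = 0.2843 - (-0.019068)(0.2843) = 0.289721.
Step k = 3:
  phi_33 = [rho(3) - phi_21 rho(2) - phi_22 rho(1)] / [1 - phi_21 rho(1) - phi_22 rho(2)]
    numerator   = -0.4061 - (0.289721)(0.0633) - (-0.019068)(0.2843) = -0.4190184
    denominator = 1 - (0.289721)(0.2843) - (-0.019068)(0.0633) = 0.91883932
  phi_33 = -0.4190184 / 0.91883932 = -0.456.
Therefore phi_{33} = -0.4560.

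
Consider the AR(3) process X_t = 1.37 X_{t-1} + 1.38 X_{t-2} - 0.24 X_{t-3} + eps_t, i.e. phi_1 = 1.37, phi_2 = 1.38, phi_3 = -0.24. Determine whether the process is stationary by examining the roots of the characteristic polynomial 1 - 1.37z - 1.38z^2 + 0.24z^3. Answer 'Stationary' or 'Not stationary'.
\text{Not stationary}

The AR(p) characteristic polynomial is P(z) = 1 - 1.37z - 1.38z^2 + 0.24z^3.
Stationarity requires all roots to lie outside the unit circle, i.e. |z| > 1 for every root.
Degree 3: look for a simple real root z0 first, then factor out (1 - z/z0) and solve the remaining quadratic.
Testing z0 = 0.5: P(0.5) = 1 + (-1.37)(0.5) + (-1.38)(0.5)^2 + (0.24)(0.5)^3
  = 1 + (-0.685) + (-0.345) + (0.03) = 0.  So z_0 = 0.5 is a root, |z_0| = 0.5.
Divide out the factor (1 - 2 z) = (1 - z/z0) (since 1/z0 = 2):
  P(z) = (1 - 2 z)(1 + (0.63) z + (-0.12) z^2)
  [check: z-coef 0.63 - (2) = -1.37; z^2-coef -0.12 - (2)(0.63) = -1.38; z^3-coef -(2)(-0.12) = 0.24.]
Remaining roots from the quadratic factor 1 + (0.63) z + (-0.12) z^2:
  Set 1 + (0.63) z + (-0.12) z^2 = 0, i.e. a z^2 + b z + c = 0 with a = -0.12, b = 0.63, c = 1.
  Discriminant D = b^2 - 4ac = (0.63)^2 - 4*(-0.12)*1 = 0.3969 - (-0.48) = 0.8769.
  D >= 0, so the roots are real: z = (-b +/- sqrt(D)) / (2a) = (-0.63 +/- 0.936429) / (-0.24).
    z_1 = (-0.63 + 0.936429) / (-0.24) = -1.2768,   |z_1| = 1.2768.
    z_2 = (-0.63 - 0.936429) / (-0.24) = 6.5268,   |z_2| = 6.5268.
Moduli of all roots: 0.5000, 1.2768, 6.5268.
All moduli strictly greater than 1? No.
Verdict: Not stationary.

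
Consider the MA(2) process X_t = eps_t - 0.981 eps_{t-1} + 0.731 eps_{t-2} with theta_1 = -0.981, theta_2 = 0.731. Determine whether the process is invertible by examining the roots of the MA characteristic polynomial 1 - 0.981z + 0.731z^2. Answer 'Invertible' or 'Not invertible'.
\text{Invertible}

The MA(q) characteristic polynomial is P(z) = 1 - 0.981z + 0.731z^2.
Invertibility requires all roots to lie outside the unit circle, i.e. |z| > 1 for every root.
Set 1 + (-0.981) z + (0.731) z^2 = 0, i.e. a z^2 + b z + c = 0 with a = 0.731, b = -0.981, c = 1.
Discriminant D = b^2 - 4ac = (-0.981)^2 - 4*(0.731)*1 = 0.962361 - (2.924) = -1.961639.
D < 0, so the roots are the complex-conjugate pair z = (-b +/- i sqrt(-D)) / (2a) = 0.671 +/- 0.958i.
For a conjugate pair |z|^2 = z * conj(z) = (product of roots) = c/a = 1/(0.731) = 1.367989, so |z| = sqrt(1.367989) = 1.1696 for both roots.
Moduli of all roots: 1.1696, 1.1696.
All moduli strictly greater than 1? Yes.
Verdict: Invertible.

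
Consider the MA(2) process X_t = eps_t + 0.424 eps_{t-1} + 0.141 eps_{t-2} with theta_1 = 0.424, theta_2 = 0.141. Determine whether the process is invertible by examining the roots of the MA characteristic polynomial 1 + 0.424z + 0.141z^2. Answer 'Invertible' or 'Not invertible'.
\text{Invertible}

The MA(q) characteristic polynomial is P(z) = 1 + 0.424z + 0.141z^2.
Invertibility requires all roots to lie outside the unit circle, i.e. |z| > 1 for every root.
Set 1 + (0.424) z + (0.141) z^2 = 0, i.e. a z^2 + b z + c = 0 with a = 0.141, b = 0.424, c = 1.
Discriminant D = b^2 - 4ac = (0.424)^2 - 4*(0.141)*1 = 0.179776 - (0.564) = -0.384224.
D < 0, so the roots are the complex-conjugate pair z = (-b +/- i sqrt(-D)) / (2a) = -1.5035 +/- 2.1981i.
For a conjugate pair |z|^2 = z * conj(z) = (product of roots) = c/a = 1/(0.141) = 7.092199, so |z| = sqrt(7.092199) = 2.6631 for both roots.
Moduli of all roots: 2.6631, 2.6631.
All moduli strictly greater than 1? Yes.
Verdict: Invertible.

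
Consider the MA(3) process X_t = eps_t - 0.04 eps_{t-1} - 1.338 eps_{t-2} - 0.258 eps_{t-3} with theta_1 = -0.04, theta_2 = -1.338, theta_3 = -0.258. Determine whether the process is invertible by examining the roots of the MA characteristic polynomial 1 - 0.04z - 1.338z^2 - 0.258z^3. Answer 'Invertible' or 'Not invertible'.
\text{Not invertible}

The MA(q) characteristic polynomial is P(z) = 1 - 0.04z - 1.338z^2 - 0.258z^3.
Invertibility requires all roots to lie outside the unit circle, i.e. |z| > 1 for every root.
Degree 3: look for a simple real root z0 first, then factor out (1 - z/z0) and solve the remaining quadratic.
Testing z0 = -5: P(-5) = 1 + (-0.04)(-5) + (-1.338)(-5)^2 + (-0.258)(-5)^3
  = 1 + (0.2) + (-33.45) + (32.25) = 0.  So z_0 = -5 is a root, |z_0| = 5.
Divide out the factor (1 + 0.2 z) = (1 - z/z0) (since 1/z0 = -0.2):
  P(z) = (1 + 0.2 z)(1 + (-0.24) z + (-1.29) z^2)
  [check: z-coef -0.24 - (-0.2) = -0.04; z^2-coef -1.29 - (-0.2)(-0.24) = -1.338; z^3-coef -(-0.2)(-1.29) = -0.258.]
Remaining roots from the quadratic factor 1 + (-0.24) z + (-1.29) z^2:
  Set 1 + (-0.24) z + (-1.29) z^2 = 0, i.e. a z^2 + b z + c = 0 with a = -1.29, b = -0.24, c = 1.
  Discriminant D = b^2 - 4ac = (-0.24)^2 - 4*(-1.29)*1 = 0.0576 - (-5.16) = 5.2176.
  D >= 0, so the roots are real: z = (-b +/- sqrt(D)) / (2a) = (0.24 +/- 2.284207) / (-2.58).
    z_1 = (0.24 + 2.284207) / (-2.58) = -0.9784,   |z_1| = 0.9784.
    z_2 = (0.24 - 2.284207) / (-2.58) = 0.7923,   |z_2| = 0.7923.
Moduli of all roots: 5.0000, 0.9784, 0.7923.
All moduli strictly greater than 1? No.
Verdict: Not invertible.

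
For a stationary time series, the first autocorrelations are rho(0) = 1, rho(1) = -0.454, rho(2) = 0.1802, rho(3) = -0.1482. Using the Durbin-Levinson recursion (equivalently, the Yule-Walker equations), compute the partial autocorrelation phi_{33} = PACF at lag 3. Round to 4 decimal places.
\phi_{33} = -0.0990

The PACF at lag k is phi_{kk}, the last component of the solution
to the Yule-Walker system G_k phi = r_k where
  (G_k)_{ij} = rho(|i - j|), (r_k)_i = rho(i), i,j = 1..k.
Equivalently, Durbin-Levinson gives phi_{kk} iteratively:
  phi_{11} = rho(1)
  phi_{kk} = [rho(k) - sum_{j=1..k-1} phi_{k-1,j} rho(k-j)]
            / [1 - sum_{j=1..k-1} phi_{k-1,j} rho(j)],
  phi_{k,j} = phi_{k-1,j} - phi_{kk} phi_{k-1,k-j},  j = 1..k-1.
Step k = 1:
  phi_11 = rho(1) = -0.454.
Step k = 2:
  phi_22 = [rho(2) - phi_11 rho(1)] / [1 - phi_11 rho(1)] = [0.1802 - (-0.454)(-0.454)] / [1 - (-0.454)(-0.454)]
         = -0.025916 / 0.793884 = -0.032645.
  Update: phi_21 = phi_11 - phi_22 phi_11 = -0.454 - (-0.032645)(-0.454) = -0.468821.
Step k = 3:
  phi_33 = [rho(3) - phi_21 rho(2) - phi_22 rho(1)] / [1 - phi_21 rho(1) - phi_22 rho(2)]
    numerator   = -0.1482 - (-0.468821)(0.1802) - (-0.032645)(-0.454) = -0.07853916
    denominator = 1 - (-0.468821)(-0.454) - (-0.032645)(0.1802) = 0.79303798
  phi_33 = -0.07853916 / 0.79303798 = -0.099.
Therefore phi_{33} = -0.0990.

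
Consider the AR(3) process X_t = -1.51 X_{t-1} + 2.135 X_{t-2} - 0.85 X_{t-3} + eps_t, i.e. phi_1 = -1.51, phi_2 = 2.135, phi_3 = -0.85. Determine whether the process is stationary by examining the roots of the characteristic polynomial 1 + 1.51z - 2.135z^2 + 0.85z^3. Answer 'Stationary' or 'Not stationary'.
\text{Not stationary}

The AR(p) characteristic polynomial is P(z) = 1 + 1.51z - 2.135z^2 + 0.85z^3.
Stationarity requires all roots to lie outside the unit circle, i.e. |z| > 1 for every root.
Degree 3: look for a simple real root z0 first, then factor out (1 - z/z0) and solve the remaining quadratic.
Testing z0 = -0.4: P(-0.4) = 1 + (1.51)(-0.4) + (-2.135)(-0.4)^2 + (0.85)(-0.4)^3
  = 1 + (-0.604) + (-0.3416) + (-0.0544) = 0.  So z_0 = -0.4 is a root, |z_0| = 0.4.
Divide out the factor (1 + 2.5 z) = (1 - z/z0) (since 1/z0 = -2.5):
  P(z) = (1 + 2.5 z)(1 + (-0.99) z + (0.34) z^2)
  [check: z-coef -0.99 - (-2.5) = 1.51; z^2-coef 0.34 - (-2.5)(-0.99) = -2.135; z^3-coef -(-2.5)(0.34) = 0.85.]
Remaining roots from the quadratic factor 1 + (-0.99) z + (0.34) z^2:
  Set 1 + (-0.99) z + (0.34) z^2 = 0, i.e. a z^2 + b z + c = 0 with a = 0.34, b = -0.99, c = 1.
  Discriminant D = b^2 - 4ac = (-0.99)^2 - 4*(0.34)*1 = 0.9801 - (1.36) = -0.3799.
  D < 0, so the roots are the complex-conjugate pair z = (-b +/- i sqrt(-D)) / (2a) = 1.4559 +/- 0.9064i.
  For a conjugate pair |z|^2 = z * conj(z) = (product of roots) = c/a = 1/(0.34) = 2.941176, so |z| = sqrt(2.941176) = 1.715 for both roots.
Moduli of all roots: 0.4000, 1.7150, 1.7150.
All moduli strictly greater than 1? No.
Verdict: Not stationary.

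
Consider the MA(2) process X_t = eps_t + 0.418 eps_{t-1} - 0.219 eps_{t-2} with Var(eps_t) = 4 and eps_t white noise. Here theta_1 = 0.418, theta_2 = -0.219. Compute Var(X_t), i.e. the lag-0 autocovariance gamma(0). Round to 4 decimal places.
\gamma(0) = 4.8907

For an MA(q) process X_t = eps_t + sum_i theta_i eps_{t-i} with
Var(eps_t) = sigma^2, the variance is
  gamma(0) = sigma^2 * (1 + sum_i theta_i^2).
  sum_i theta_i^2 = (0.418)^2 + (-0.219)^2 = 0.174724 + 0.047961 = 0.222685.
  gamma(0) = 4 * (1 + 0.222685) = 4 * 1.222685 = 4.89074, which rounds to 4.8907.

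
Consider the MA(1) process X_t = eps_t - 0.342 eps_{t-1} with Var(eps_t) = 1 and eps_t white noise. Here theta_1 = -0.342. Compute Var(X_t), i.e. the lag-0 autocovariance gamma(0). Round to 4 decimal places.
\gamma(0) = 1.1170

For an MA(q) process X_t = eps_t + sum_i theta_i eps_{t-i} with
Var(eps_t) = sigma^2, the variance is
  gamma(0) = sigma^2 * (1 + sum_i theta_i^2).
  sum_i theta_i^2 = (-0.342)^2 = 0.116964.
  gamma(0) = 1 * (1 + 0.116964) = 1 * 1.116964 = 1.116964, which rounds to 1.1170.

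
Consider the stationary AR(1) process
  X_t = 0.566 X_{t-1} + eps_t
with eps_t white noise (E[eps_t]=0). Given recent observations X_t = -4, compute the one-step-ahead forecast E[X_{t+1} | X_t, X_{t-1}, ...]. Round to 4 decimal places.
E[X_{t+1} \mid \mathcal F_t] = -2.2640

For an AR(p) model X_t = c + sum_i phi_i X_{t-i} + eps_t, the
one-step-ahead conditional mean is
  E[X_{t+1} | X_t, ...] = c + sum_i phi_i X_{t+1-i}.
Substitute known values:
  E[X_{t+1} | ...] = (0.566) * (-4)
                   = -2.2640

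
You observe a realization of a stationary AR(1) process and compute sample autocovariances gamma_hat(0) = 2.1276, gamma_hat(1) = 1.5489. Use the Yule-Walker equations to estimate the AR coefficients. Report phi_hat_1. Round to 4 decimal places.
\hat\phi_{1} = 0.7280

The Yule-Walker equations for an AR(p) process read, in matrix form,
  Gamma_p phi = r_p,   with   (Gamma_p)_{ij} = gamma(|i - j|),
                       (r_p)_i = gamma(i),   i,j = 1..p.
Substitute the sample gammas (Toeplitz matrix and right-hand side of size 1):
  Gamma_p = [[2.1276]]
  r_p     = [1.5489]
With p = 1 this is the single equation gamma(0) phi_1 = gamma(1):
  phi_hat_1 = gamma(1) / gamma(0) = 1.5489 / 2.1276 = 0.7280.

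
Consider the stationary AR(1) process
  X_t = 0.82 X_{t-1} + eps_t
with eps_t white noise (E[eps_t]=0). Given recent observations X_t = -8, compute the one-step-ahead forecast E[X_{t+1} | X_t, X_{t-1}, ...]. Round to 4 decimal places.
E[X_{t+1} \mid \mathcal F_t] = -6.5600

For an AR(p) model X_t = c + sum_i phi_i X_{t-i} + eps_t, the
one-step-ahead conditional mean is
  E[X_{t+1} | X_t, ...] = c + sum_i phi_i X_{t+1-i}.
Substitute known values:
  E[X_{t+1} | ...] = (0.82) * (-8)
                   = -6.5600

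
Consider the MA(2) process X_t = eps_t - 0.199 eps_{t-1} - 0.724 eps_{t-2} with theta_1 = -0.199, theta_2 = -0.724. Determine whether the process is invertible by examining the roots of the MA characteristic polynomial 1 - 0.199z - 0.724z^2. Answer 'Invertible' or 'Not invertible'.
\text{Invertible}

The MA(q) characteristic polynomial is P(z) = 1 - 0.199z - 0.724z^2.
Invertibility requires all roots to lie outside the unit circle, i.e. |z| > 1 for every root.
Set 1 + (-0.199) z + (-0.724) z^2 = 0, i.e. a z^2 + b z + c = 0 with a = -0.724, b = -0.199, c = 1.
Discriminant D = b^2 - 4ac = (-0.199)^2 - 4*(-0.724)*1 = 0.039601 - (-2.896) = 2.935601.
D >= 0, so the roots are real: z = (-b +/- sqrt(D)) / (2a) = (0.199 +/- 1.71336) / (-1.448).
  z_1 = (0.199 + 1.71336) / (-1.448) = -1.3207,   |z_1| = 1.3207.
  z_2 = (0.199 - 1.71336) / (-1.448) = 1.0458,   |z_2| = 1.0458.
Moduli of all roots: 1.3207, 1.0458.
All moduli strictly greater than 1? Yes.
Verdict: Invertible.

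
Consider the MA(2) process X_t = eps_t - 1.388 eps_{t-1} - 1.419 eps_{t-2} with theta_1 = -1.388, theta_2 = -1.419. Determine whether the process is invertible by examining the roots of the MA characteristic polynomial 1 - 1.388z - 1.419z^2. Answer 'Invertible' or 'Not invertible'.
\text{Not invertible}

The MA(q) characteristic polynomial is P(z) = 1 - 1.388z - 1.419z^2.
Invertibility requires all roots to lie outside the unit circle, i.e. |z| > 1 for every root.
Set 1 + (-1.388) z + (-1.419) z^2 = 0, i.e. a z^2 + b z + c = 0 with a = -1.419, b = -1.388, c = 1.
Discriminant D = b^2 - 4ac = (-1.388)^2 - 4*(-1.419)*1 = 1.926544 - (-5.676) = 7.602544.
D >= 0, so the roots are real: z = (-b +/- sqrt(D)) / (2a) = (1.388 +/- 2.757271) / (-2.838).
  z_1 = (1.388 + 2.757271) / (-2.838) = -1.4606,   |z_1| = 1.4606.
  z_2 = (1.388 - 2.757271) / (-2.838) = 0.4825,   |z_2| = 0.4825.
Moduli of all roots: 1.4606, 0.4825.
All moduli strictly greater than 1? No.
Verdict: Not invertible.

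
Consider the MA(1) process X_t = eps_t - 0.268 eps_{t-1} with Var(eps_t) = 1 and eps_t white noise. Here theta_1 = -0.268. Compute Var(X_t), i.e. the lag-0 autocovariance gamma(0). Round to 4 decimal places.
\gamma(0) = 1.0718

For an MA(q) process X_t = eps_t + sum_i theta_i eps_{t-i} with
Var(eps_t) = sigma^2, the variance is
  gamma(0) = sigma^2 * (1 + sum_i theta_i^2).
  sum_i theta_i^2 = (-0.268)^2 = 0.071824.
  gamma(0) = 1 * (1 + 0.071824) = 1 * 1.071824 = 1.071824, which rounds to 1.0718.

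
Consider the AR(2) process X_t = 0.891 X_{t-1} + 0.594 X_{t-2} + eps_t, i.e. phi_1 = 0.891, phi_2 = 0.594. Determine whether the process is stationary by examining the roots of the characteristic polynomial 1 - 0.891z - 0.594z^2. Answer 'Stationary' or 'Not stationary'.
\text{Not stationary}

The AR(p) characteristic polynomial is P(z) = 1 - 0.891z - 0.594z^2.
Stationarity requires all roots to lie outside the unit circle, i.e. |z| > 1 for every root.
Set 1 + (-0.891) z + (-0.594) z^2 = 0, i.e. a z^2 + b z + c = 0 with a = -0.594, b = -0.891, c = 1.
Discriminant D = b^2 - 4ac = (-0.891)^2 - 4*(-0.594)*1 = 0.793881 - (-2.376) = 3.169881.
D >= 0, so the roots are real: z = (-b +/- sqrt(D)) / (2a) = (0.891 +/- 1.780416) / (-1.188).
  z_1 = (0.891 + 1.780416) / (-1.188) = -2.2487,   |z_1| = 2.2487.
  z_2 = (0.891 - 1.780416) / (-1.188) = 0.7487,   |z_2| = 0.7487.
Moduli of all roots: 2.2487, 0.7487.
All moduli strictly greater than 1? No.
Verdict: Not stationary.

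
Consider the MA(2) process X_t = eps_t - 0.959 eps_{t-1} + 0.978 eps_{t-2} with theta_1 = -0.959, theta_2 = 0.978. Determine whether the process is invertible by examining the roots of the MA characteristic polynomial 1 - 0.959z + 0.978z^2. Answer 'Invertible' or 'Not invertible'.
\text{Invertible}

The MA(q) characteristic polynomial is P(z) = 1 - 0.959z + 0.978z^2.
Invertibility requires all roots to lie outside the unit circle, i.e. |z| > 1 for every root.
Set 1 + (-0.959) z + (0.978) z^2 = 0, i.e. a z^2 + b z + c = 0 with a = 0.978, b = -0.959, c = 1.
Discriminant D = b^2 - 4ac = (-0.959)^2 - 4*(0.978)*1 = 0.919681 - (3.912) = -2.992319.
D < 0, so the roots are the complex-conjugate pair z = (-b +/- i sqrt(-D)) / (2a) = 0.4903 +/- 0.8844i.
For a conjugate pair |z|^2 = z * conj(z) = (product of roots) = c/a = 1/(0.978) = 1.022495, so |z| = sqrt(1.022495) = 1.0112 for both roots.
Moduli of all roots: 1.0112, 1.0112.
All moduli strictly greater than 1? Yes.
Verdict: Invertible.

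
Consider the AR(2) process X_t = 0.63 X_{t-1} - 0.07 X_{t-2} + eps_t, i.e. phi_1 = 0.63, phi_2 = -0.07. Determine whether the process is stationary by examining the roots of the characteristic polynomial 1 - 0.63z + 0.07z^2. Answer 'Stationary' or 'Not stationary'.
\text{Stationary}

The AR(p) characteristic polynomial is P(z) = 1 - 0.63z + 0.07z^2.
Stationarity requires all roots to lie outside the unit circle, i.e. |z| > 1 for every root.
Set 1 + (-0.63) z + (0.07) z^2 = 0, i.e. a z^2 + b z + c = 0 with a = 0.07, b = -0.63, c = 1.
Discriminant D = b^2 - 4ac = (-0.63)^2 - 4*(0.07)*1 = 0.3969 - (0.28) = 0.1169.
D >= 0, so the roots are real: z = (-b +/- sqrt(D)) / (2a) = (0.63 +/- 0.341906) / (0.14).
  z_1 = (0.63 + 0.341906) / (0.14) = 6.9422,   |z_1| = 6.9422.
  z_2 = (0.63 - 0.341906) / (0.14) = 2.0578,   |z_2| = 2.0578.
Moduli of all roots: 6.9422, 2.0578.
All moduli strictly greater than 1? Yes.
Verdict: Stationary.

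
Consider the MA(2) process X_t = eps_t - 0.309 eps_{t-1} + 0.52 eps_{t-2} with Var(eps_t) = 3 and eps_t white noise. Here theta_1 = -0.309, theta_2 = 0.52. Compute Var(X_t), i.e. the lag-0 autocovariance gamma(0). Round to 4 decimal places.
\gamma(0) = 4.0976

For an MA(q) process X_t = eps_t + sum_i theta_i eps_{t-i} with
Var(eps_t) = sigma^2, the variance is
  gamma(0) = sigma^2 * (1 + sum_i theta_i^2).
  sum_i theta_i^2 = (-0.309)^2 + (0.52)^2 = 0.095481 + 0.2704 = 0.365881.
  gamma(0) = 3 * (1 + 0.365881) = 3 * 1.365881 = 4.097643, which rounds to 4.0976.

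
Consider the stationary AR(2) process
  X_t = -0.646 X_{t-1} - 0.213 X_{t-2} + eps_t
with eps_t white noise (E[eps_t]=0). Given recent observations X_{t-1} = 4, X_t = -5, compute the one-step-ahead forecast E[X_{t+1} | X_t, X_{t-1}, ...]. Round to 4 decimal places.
E[X_{t+1} \mid \mathcal F_t] = 2.3780

For an AR(p) model X_t = c + sum_i phi_i X_{t-i} + eps_t, the
one-step-ahead conditional mean is
  E[X_{t+1} | X_t, ...] = c + sum_i phi_i X_{t+1-i}.
Substitute known values:
  E[X_{t+1} | ...] = (-0.646) * (-5) + (-0.213) * (4)
                   = 2.3780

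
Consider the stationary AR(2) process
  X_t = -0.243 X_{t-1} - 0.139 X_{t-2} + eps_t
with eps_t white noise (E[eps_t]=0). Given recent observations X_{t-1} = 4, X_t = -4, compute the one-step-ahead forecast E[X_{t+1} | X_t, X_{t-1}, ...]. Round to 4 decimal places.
E[X_{t+1} \mid \mathcal F_t] = 0.4160

For an AR(p) model X_t = c + sum_i phi_i X_{t-i} + eps_t, the
one-step-ahead conditional mean is
  E[X_{t+1} | X_t, ...] = c + sum_i phi_i X_{t+1-i}.
Substitute known values:
  E[X_{t+1} | ...] = (-0.243) * (-4) + (-0.139) * (4)
                   = 0.4160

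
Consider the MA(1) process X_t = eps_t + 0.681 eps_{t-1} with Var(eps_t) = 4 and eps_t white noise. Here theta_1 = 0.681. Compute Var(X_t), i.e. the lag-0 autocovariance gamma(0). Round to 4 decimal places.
\gamma(0) = 5.8550

For an MA(q) process X_t = eps_t + sum_i theta_i eps_{t-i} with
Var(eps_t) = sigma^2, the variance is
  gamma(0) = sigma^2 * (1 + sum_i theta_i^2).
  sum_i theta_i^2 = (0.681)^2 = 0.463761.
  gamma(0) = 4 * (1 + 0.463761) = 4 * 1.463761 = 5.855044, which rounds to 5.8550.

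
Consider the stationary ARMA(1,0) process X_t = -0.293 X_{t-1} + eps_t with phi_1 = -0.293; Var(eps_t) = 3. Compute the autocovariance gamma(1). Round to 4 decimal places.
\gamma(1) = -0.9615

Multiply the model equation by X_{t-k} and take expectations. With theta_0 = psi_0 = 1 and psi_j the MA(infinity) weights, this gives
  gamma(k) - sum_i phi_i gamma(k-i) = c_k,
  c_k = sigma^2 * sum_{j=k..q} theta_j psi_{j-k}   (c_k = 0 for k > q),
using gamma(-m) = gamma(m).
Pure AR (q = 0): c_0 = sigma^2 = 3, c_k = 0 for k >= 1.
Equations for k = 0 and k = 1 (AR order 1):
  gamma(0) = phi_1 gamma(1) + c_0
  gamma(1) = phi_1 gamma(0) + c_1
Substituting the second into the first: gamma(0) (1 - phi_1^2) = c_0 + phi_1 c_1, so
  gamma(0) = c_0 / (1 - phi_1^2) = 3 / (1 - (-0.293)^2) = 3 / 0.914151 = 3.281734.
  gamma(1) = phi_1 gamma(0) = (-0.293)(3.281734) = -0.961548.
Therefore gamma(1) = -0.9615 (to 4 decimal places).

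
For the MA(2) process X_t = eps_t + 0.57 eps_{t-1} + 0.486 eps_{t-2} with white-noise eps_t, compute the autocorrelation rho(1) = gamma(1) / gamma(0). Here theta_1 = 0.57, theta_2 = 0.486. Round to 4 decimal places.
\rho(1) = 0.5426

For an MA(q) process with theta_0 = 1, the autocovariance is
  gamma(k) = sigma^2 * sum_{i=0..q-k} theta_i * theta_{i+k},
and rho(k) = gamma(k) / gamma(0). Sigma^2 cancels.
  numerator   = (1)*(0.57) + (0.57)*(0.486) = 0.84702.
  denominator = (1)^2 + (0.57)^2 + (0.486)^2 = 1.561096.
  rho(1) = 0.84702 / 1.561096 = 0.5426.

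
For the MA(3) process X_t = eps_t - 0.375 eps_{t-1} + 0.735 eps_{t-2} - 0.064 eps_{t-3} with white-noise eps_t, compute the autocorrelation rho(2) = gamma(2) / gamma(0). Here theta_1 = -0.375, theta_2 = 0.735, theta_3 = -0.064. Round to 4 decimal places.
\rho(2) = 0.4505

For an MA(q) process with theta_0 = 1, the autocovariance is
  gamma(k) = sigma^2 * sum_{i=0..q-k} theta_i * theta_{i+k},
and rho(k) = gamma(k) / gamma(0). Sigma^2 cancels.
  numerator   = (1)*(0.735) + (-0.375)*(-0.064) = 0.759.
  denominator = (1)^2 + (-0.375)^2 + (0.735)^2 + (-0.064)^2 = 1.684946.
  rho(2) = 0.759 / 1.684946 = 0.4505.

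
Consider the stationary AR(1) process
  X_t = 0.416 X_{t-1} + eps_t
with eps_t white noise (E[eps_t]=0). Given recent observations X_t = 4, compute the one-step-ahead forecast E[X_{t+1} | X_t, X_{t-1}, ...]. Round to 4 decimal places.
E[X_{t+1} \mid \mathcal F_t] = 1.6640

For an AR(p) model X_t = c + sum_i phi_i X_{t-i} + eps_t, the
one-step-ahead conditional mean is
  E[X_{t+1} | X_t, ...] = c + sum_i phi_i X_{t+1-i}.
Substitute known values:
  E[X_{t+1} | ...] = (0.416) * (4)
                   = 1.6640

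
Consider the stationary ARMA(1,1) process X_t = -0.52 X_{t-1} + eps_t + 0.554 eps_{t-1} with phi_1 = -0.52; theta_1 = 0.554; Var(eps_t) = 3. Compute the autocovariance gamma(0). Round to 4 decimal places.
\gamma(0) = 3.0048

Multiply the model equation by X_{t-k} and take expectations. With theta_0 = psi_0 = 1 and psi_j the MA(infinity) weights, this gives
  gamma(k) - sum_i phi_i gamma(k-i) = c_k,
  c_k = sigma^2 * sum_{j=k..q} theta_j psi_{j-k}   (c_k = 0 for k > q),
using gamma(-m) = gamma(m).
psi-weights needed (psi_j = theta_j + sum_i phi_i psi_{j-i}):
  psi_1 = theta_1 + phi_1 = 0.554 + (-0.52) = 0.034
Right-hand sides:
  c_0 = sigma^2 (1 + theta_1 psi_1) = 3 * (1 + (0.554)(0.034)) = 3 * 1.018836 = 3.056508
  c_1 = sigma^2 theta_1 = 3 * (0.554) = 1.662
  c_2 = 0
Equations for k = 0 and k = 1 (AR order 1):
  gamma(0) = phi_1 gamma(1) + c_0
  gamma(1) = phi_1 gamma(0) + c_1
Substituting the second into the first: gamma(0) (1 - phi_1^2) = c_0 + phi_1 c_1, so
  gamma(0) = (c_0 + phi_1 c_1) / (1 - phi_1^2) = (3.056508 + (-0.52)(1.662)) / (1 - (-0.52)^2) = 2.192268 / 0.7296 = 3.004753.
Therefore gamma(0) = 3.0048 (to 4 decimal places).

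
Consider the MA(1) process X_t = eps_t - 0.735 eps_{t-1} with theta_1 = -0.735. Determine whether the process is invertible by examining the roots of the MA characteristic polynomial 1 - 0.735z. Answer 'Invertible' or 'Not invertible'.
\text{Invertible}

The MA(q) characteristic polynomial is P(z) = 1 - 0.735z.
Invertibility requires all roots to lie outside the unit circle, i.e. |z| > 1 for every root.
This is linear in z: 1 + (-0.735) z = 0  =>  z = -1/(-0.735) = 1.360544,  |z| = 1.360544.
Moduli of all roots: 1.3605.
All moduli strictly greater than 1? Yes.
Verdict: Invertible.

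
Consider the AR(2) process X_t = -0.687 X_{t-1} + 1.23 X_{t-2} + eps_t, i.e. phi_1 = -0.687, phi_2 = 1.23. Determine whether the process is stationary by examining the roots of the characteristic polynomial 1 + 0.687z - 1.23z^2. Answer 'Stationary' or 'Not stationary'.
\text{Not stationary}

The AR(p) characteristic polynomial is P(z) = 1 + 0.687z - 1.23z^2.
Stationarity requires all roots to lie outside the unit circle, i.e. |z| > 1 for every root.
Set 1 + (0.687) z + (-1.23) z^2 = 0, i.e. a z^2 + b z + c = 0 with a = -1.23, b = 0.687, c = 1.
Discriminant D = b^2 - 4ac = (0.687)^2 - 4*(-1.23)*1 = 0.471969 - (-4.92) = 5.391969.
D >= 0, so the roots are real: z = (-b +/- sqrt(D)) / (2a) = (-0.687 +/- 2.322061) / (-2.46).
  z_1 = (-0.687 + 2.322061) / (-2.46) = -0.6647,   |z_1| = 0.6647.
  z_2 = (-0.687 - 2.322061) / (-2.46) = 1.2232,   |z_2| = 1.2232.
Moduli of all roots: 0.6647, 1.2232.
All moduli strictly greater than 1? No.
Verdict: Not stationary.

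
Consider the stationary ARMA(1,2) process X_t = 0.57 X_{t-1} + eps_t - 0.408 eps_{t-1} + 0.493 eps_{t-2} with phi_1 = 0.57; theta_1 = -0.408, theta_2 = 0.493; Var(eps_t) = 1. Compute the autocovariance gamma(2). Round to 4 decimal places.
\gamma(2) = 0.8043

Multiply the model equation by X_{t-k} and take expectations. With theta_0 = psi_0 = 1 and psi_j the MA(infinity) weights, this gives
  gamma(k) - sum_i phi_i gamma(k-i) = c_k,
  c_k = sigma^2 * sum_{j=k..q} theta_j psi_{j-k}   (c_k = 0 for k > q),
using gamma(-m) = gamma(m).
psi-weights needed (psi_j = theta_j + sum_i phi_i psi_{j-i}):
  psi_1 = theta_1 + phi_1 = -0.408 + (0.57) = 0.162
  psi_2 = theta_2 + phi_1 psi_1 = 0.493 + (0.57)(0.162) = 0.58534
Right-hand sides:
  c_0 = sigma^2 (1 + theta_1 psi_1 + theta_2 psi_2) = 1 * (1 + (-0.408)(0.162) + (0.493)(0.58534)) = 1 * 1.222477 = 1.222477
  c_1 = sigma^2 (theta_1 + theta_2 psi_1) = 1 * (-0.408 + (0.493)(0.162)) = -0.328134
  c_2 = sigma^2 theta_2 = 1 * (0.493) = 0.493
Equations for k = 0 and k = 1 (AR order 1):
  gamma(0) = phi_1 gamma(1) + c_0
  gamma(1) = phi_1 gamma(0) + c_1
Substituting the second into the first: gamma(0) (1 - phi_1^2) = c_0 + phi_1 c_1, so
  gamma(0) = (c_0 + phi_1 c_1) / (1 - phi_1^2) = (1.222477 + (0.57)(-0.328134)) / (1 - (0.57)^2) = 1.03544 / 0.6751 = 1.533758.
  gamma(1) = phi_1 gamma(0) + c_1 = (0.57)(1.533758) + (-0.328134) = 0.546108.
For k = 2: gamma(2) = phi_1 gamma(1) + c_2
  = (0.57)(0.546108) + (0.493) = 0.804282.
Therefore gamma(2) = 0.8043 (to 4 decimal places).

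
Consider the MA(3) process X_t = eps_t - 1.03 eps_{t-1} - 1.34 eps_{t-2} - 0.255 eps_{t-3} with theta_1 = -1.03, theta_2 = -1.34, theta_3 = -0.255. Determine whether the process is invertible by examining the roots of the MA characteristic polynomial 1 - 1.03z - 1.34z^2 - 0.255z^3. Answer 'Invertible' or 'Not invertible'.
\text{Not invertible}

The MA(q) characteristic polynomial is P(z) = 1 - 1.03z - 1.34z^2 - 0.255z^3.
Invertibility requires all roots to lie outside the unit circle, i.e. |z| > 1 for every root.
Degree 3: look for a simple real root z0 first, then factor out (1 - z/z0) and solve the remaining quadratic.
Testing z0 = -4: P(-4) = 1 + (-1.03)(-4) + (-1.34)(-4)^2 + (-0.255)(-4)^3
  = 1 + (4.12) + (-21.44) + (16.32) = 0.  So z_0 = -4 is a root, |z_0| = 4.
Divide out the factor (1 + 0.25 z) = (1 - z/z0) (since 1/z0 = -0.25):
  P(z) = (1 + 0.25 z)(1 + (-1.28) z + (-1.02) z^2)
  [check: z-coef -1.28 - (-0.25) = -1.03; z^2-coef -1.02 - (-0.25)(-1.28) = -1.34; z^3-coef -(-0.25)(-1.02) = -0.255.]
Remaining roots from the quadratic factor 1 + (-1.28) z + (-1.02) z^2:
  Set 1 + (-1.28) z + (-1.02) z^2 = 0, i.e. a z^2 + b z + c = 0 with a = -1.02, b = -1.28, c = 1.
  Discriminant D = b^2 - 4ac = (-1.28)^2 - 4*(-1.02)*1 = 1.6384 - (-4.08) = 5.7184.
  D >= 0, so the roots are real: z = (-b +/- sqrt(D)) / (2a) = (1.28 +/- 2.391318) / (-2.04).
    z_1 = (1.28 + 2.391318) / (-2.04) = -1.7997,   |z_1| = 1.7997.
    z_2 = (1.28 - 2.391318) / (-2.04) = 0.5448,   |z_2| = 0.5448.
Moduli of all roots: 4.0000, 1.7997, 0.5448.
All moduli strictly greater than 1? No.
Verdict: Not invertible.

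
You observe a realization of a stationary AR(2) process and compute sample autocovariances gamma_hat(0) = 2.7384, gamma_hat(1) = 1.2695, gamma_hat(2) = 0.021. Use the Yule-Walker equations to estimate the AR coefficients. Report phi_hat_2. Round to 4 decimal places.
\hat\phi_{2} = -0.2640

The Yule-Walker equations for an AR(p) process read, in matrix form,
  Gamma_p phi = r_p,   with   (Gamma_p)_{ij} = gamma(|i - j|),
                       (r_p)_i = gamma(i),   i,j = 1..p.
Substitute the sample gammas (Toeplitz matrix and right-hand side of size 2):
  Gamma_p = [[2.7384, 1.2695], [1.2695, 2.7384]]
  r_p     = [1.2695, 0.021]
Written out:
  2.7384 phi_1 + 1.2695 phi_2 = 1.2695
  1.2695 phi_1 + 2.7384 phi_2 = 0.021
Solve by Cramer's rule:
  det = gamma(0)^2 - gamma(1)^2 = (2.7384)^2 - (1.2695)^2 = 7.49883456 - 1.61163025 = 5.88720431
  phi_hat_1 = [gamma(1) gamma(0) - gamma(1) gamma(2)] / det = [(1.2695)(2.7384) - (1.2695)(0.021)] / 5.88720431 = 3.4497393 / 5.88720431 = 0.586
  phi_hat_2 = [gamma(0) gamma(2) - gamma(1)^2] / det = [(2.7384)(0.021) - (1.2695)^2] / 5.88720431 = -1.55412385 / 5.88720431 = -0.264
So phi_hat = [0.5860, -0.2640].
Therefore phi_hat_2 = -0.2640.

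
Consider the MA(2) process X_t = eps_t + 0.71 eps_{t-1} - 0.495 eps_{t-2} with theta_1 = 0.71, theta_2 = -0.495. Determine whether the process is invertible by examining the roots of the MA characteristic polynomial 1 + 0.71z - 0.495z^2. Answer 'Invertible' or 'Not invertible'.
\text{Not invertible}

The MA(q) characteristic polynomial is P(z) = 1 + 0.71z - 0.495z^2.
Invertibility requires all roots to lie outside the unit circle, i.e. |z| > 1 for every root.
Set 1 + (0.71) z + (-0.495) z^2 = 0, i.e. a z^2 + b z + c = 0 with a = -0.495, b = 0.71, c = 1.
Discriminant D = b^2 - 4ac = (0.71)^2 - 4*(-0.495)*1 = 0.5041 - (-1.98) = 2.4841.
D >= 0, so the roots are real: z = (-b +/- sqrt(D)) / (2a) = (-0.71 +/- 1.576103) / (-0.99).
  z_1 = (-0.71 + 1.576103) / (-0.99) = -0.8749,   |z_1| = 0.8749.
  z_2 = (-0.71 - 1.576103) / (-0.99) = 2.3092,   |z_2| = 2.3092.
Moduli of all roots: 0.8749, 2.3092.
All moduli strictly greater than 1? No.
Verdict: Not invertible.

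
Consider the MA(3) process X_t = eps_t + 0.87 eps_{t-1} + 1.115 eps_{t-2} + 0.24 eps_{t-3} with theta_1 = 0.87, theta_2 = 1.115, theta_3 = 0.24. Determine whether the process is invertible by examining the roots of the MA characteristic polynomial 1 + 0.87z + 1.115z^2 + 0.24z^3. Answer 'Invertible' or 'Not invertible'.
\text{Invertible}

The MA(q) characteristic polynomial is P(z) = 1 + 0.87z + 1.115z^2 + 0.24z^3.
Invertibility requires all roots to lie outside the unit circle, i.e. |z| > 1 for every root.
Degree 3: look for a simple real root z0 first, then factor out (1 - z/z0) and solve the remaining quadratic.
Testing z0 = -4: P(-4) = 1 + (0.87)(-4) + (1.115)(-4)^2 + (0.24)(-4)^3
  = 1 + (-3.48) + (17.84) + (-15.36) = 0.  So z_0 = -4 is a root, |z_0| = 4.
Divide out the factor (1 + 0.25 z) = (1 - z/z0) (since 1/z0 = -0.25):
  P(z) = (1 + 0.25 z)(1 + (0.62) z + (0.96) z^2)
  [check: z-coef 0.62 - (-0.25) = 0.87; z^2-coef 0.96 - (-0.25)(0.62) = 1.115; z^3-coef -(-0.25)(0.96) = 0.24.]
Remaining roots from the quadratic factor 1 + (0.62) z + (0.96) z^2:
  Set 1 + (0.62) z + (0.96) z^2 = 0, i.e. a z^2 + b z + c = 0 with a = 0.96, b = 0.62, c = 1.
  Discriminant D = b^2 - 4ac = (0.62)^2 - 4*(0.96)*1 = 0.3844 - (3.84) = -3.4556.
  D < 0, so the roots are the complex-conjugate pair z = (-b +/- i sqrt(-D)) / (2a) = -0.3229 +/- 0.9682i.
  For a conjugate pair |z|^2 = z * conj(z) = (product of roots) = c/a = 1/(0.96) = 1.041667, so |z| = sqrt(1.041667) = 1.0206 for both roots.
Moduli of all roots: 4.0000, 1.0206, 1.0206.
All moduli strictly greater than 1? Yes.
Verdict: Invertible.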